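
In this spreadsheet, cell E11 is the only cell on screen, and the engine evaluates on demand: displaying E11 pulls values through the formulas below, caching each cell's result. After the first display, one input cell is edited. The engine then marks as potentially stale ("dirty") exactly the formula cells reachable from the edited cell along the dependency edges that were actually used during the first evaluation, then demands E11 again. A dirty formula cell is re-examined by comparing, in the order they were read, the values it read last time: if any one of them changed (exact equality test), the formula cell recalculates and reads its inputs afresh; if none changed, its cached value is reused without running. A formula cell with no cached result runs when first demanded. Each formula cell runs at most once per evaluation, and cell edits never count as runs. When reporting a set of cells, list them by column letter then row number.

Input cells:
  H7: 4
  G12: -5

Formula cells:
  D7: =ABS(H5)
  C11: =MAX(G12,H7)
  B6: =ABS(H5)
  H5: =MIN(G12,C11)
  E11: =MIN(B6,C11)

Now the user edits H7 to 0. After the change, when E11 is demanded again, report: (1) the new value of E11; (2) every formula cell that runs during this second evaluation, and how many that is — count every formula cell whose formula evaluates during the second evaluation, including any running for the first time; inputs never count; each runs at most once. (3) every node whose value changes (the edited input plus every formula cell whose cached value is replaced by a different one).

Initial pass — values computed on the first demand:
  C11 = MAX(-5, 4) = 4
  H5 = MIN(-5, 4) = -5
  B6 = ABS(-5) = 5
  E11 = MIN(5, 4) = 4

Second demand — change propagation:
  C11: re-runs because H7 4->0; new result 0.
  H5: re-runs because C11 4->0; new result -5 (unchanged).
  B6: re-examined; everything it read last time is the same (H5 unchanged) — cache 5 kept, no run.
  E11: re-runs because C11 4->0; new result 0.

The important point: at B6 every value read last time is unchanged, so the dirty flag clears without a run.

E11 now evaluates to 0.
Run set: C11, E11, H5 (3 run).
Changed values: C11, E11, H7.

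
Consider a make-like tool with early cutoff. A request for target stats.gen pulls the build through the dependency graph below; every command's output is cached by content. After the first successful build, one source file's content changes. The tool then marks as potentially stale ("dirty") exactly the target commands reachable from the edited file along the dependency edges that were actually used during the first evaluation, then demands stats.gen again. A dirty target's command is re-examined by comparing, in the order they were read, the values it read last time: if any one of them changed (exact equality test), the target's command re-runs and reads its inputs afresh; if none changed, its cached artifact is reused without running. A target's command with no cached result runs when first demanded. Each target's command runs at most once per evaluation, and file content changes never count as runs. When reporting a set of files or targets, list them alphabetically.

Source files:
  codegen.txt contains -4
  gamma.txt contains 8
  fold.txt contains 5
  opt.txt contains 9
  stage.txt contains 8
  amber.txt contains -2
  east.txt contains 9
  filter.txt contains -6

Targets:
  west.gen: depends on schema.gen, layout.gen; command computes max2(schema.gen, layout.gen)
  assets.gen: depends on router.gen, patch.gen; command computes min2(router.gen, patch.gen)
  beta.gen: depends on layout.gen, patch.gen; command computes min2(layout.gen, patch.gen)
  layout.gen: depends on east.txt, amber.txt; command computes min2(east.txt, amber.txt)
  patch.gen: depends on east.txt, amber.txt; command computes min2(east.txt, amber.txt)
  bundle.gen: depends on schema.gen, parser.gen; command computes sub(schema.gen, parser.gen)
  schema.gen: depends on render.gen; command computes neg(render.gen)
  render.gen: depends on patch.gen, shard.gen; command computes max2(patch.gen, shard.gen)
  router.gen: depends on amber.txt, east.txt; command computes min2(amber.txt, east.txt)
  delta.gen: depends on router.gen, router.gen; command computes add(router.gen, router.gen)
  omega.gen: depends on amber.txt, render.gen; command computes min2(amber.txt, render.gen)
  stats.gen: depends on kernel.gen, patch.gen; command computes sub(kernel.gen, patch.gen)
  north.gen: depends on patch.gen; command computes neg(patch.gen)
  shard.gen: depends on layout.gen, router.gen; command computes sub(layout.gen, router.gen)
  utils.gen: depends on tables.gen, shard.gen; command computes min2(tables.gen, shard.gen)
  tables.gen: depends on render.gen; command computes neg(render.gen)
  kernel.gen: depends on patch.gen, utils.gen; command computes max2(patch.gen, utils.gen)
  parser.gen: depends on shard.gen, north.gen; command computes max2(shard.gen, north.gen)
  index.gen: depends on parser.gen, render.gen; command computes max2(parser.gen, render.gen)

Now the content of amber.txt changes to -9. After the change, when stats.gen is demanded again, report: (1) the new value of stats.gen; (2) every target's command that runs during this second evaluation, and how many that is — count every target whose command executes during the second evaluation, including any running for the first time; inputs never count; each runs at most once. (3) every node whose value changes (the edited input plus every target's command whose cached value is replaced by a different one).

First demand of the output computes:
  layout.gen = min2(9, -2) = -2
  patch.gen = min2(9, -2) = -2
  router.gen = min2(-2, 9) = -2
  shard.gen = sub(-2, -2) = 0
  render.gen = max2(-2, 0) = 0
  tables.gen = neg(0) = 0
  utils.gen = min2(0, 0) = 0
  kernel.gen = max2(-2, 0) = 0
  stats.gen = sub(0, -2) = 2

After the edit, cleaning proceeds:
  layout.gen: a read changed (amber.txt -2->-9) — executes, giving -9.
  patch.gen: a read changed (amber.txt -2->-9) — executes, giving -9.
  router.gen: a read changed (amber.txt -2->-9) — executes, giving -9.
  shard.gen: a read changed (layout.gen -2->-9; router.gen -2->-9) — executes, giving 0 — identical to its old value.
  render.gen: a read changed (patch.gen -2->-9) — executes, giving 0 — identical to its old value.
  tables.gen: dirty, but its reads are unchanged (render.gen unchanged); cached 0 stands.
  utils.gen: dirty, but its reads are unchanged (tables.gen unchanged, shard.gen unchanged); cached 0 stands.
  kernel.gen: a read changed (patch.gen -2->-9) — executes, giving 0 — identical to its old value.
  stats.gen: a read changed (patch.gen -2->-9) — executes, giving 9.

Note where the cutoff bites: tables.gen is checked, finds nothing changed, and keeps its cache.

Demanding stats.gen again yields 9.
7 target commands run: kernel.gen, layout.gen, patch.gen, render.gen, router.gen, shard.gen, stats.gen.
The nodes whose values change: amber.txt, layout.gen, patch.gen, router.gen, stats.gen.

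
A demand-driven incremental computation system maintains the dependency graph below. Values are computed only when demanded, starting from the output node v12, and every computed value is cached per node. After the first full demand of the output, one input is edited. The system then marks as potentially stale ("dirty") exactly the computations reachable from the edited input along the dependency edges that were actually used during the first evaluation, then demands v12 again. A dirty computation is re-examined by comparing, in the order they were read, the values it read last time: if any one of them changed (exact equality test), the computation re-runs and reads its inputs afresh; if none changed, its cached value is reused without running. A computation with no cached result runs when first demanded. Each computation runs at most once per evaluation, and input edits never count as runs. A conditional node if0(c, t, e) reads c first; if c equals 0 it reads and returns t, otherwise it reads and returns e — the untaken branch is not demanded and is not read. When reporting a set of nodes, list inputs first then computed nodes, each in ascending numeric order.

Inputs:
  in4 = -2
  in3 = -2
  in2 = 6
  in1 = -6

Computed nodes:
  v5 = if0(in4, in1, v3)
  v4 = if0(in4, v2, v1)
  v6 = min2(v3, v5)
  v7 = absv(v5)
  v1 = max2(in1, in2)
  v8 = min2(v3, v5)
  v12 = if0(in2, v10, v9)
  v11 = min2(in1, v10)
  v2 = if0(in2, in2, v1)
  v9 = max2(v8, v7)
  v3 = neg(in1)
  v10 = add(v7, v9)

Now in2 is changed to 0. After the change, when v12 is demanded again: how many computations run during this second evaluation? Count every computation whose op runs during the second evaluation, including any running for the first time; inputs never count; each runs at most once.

Computations that run: v10, v12 — 2 in total.
Key observation: a condition flipped, so demand reaches new nodes — v10 runs for the first time.

First evaluation (everything demanded from the output):
  v3 = neg(-6) = 6
  v5 = if0(in4=-2 -> else branch v3) = 6
  v7 = absv(6) = 6
  v8 = min2(6, 6) = 6
  v9 = max2(6, 6) = 6
  v12 = if0(in2=6 -> else branch v9) = 6

Propagation after the edit:
  v10: demanded for the first time — runs, produces 12.
  v12: runs — in2 6->0; result 12.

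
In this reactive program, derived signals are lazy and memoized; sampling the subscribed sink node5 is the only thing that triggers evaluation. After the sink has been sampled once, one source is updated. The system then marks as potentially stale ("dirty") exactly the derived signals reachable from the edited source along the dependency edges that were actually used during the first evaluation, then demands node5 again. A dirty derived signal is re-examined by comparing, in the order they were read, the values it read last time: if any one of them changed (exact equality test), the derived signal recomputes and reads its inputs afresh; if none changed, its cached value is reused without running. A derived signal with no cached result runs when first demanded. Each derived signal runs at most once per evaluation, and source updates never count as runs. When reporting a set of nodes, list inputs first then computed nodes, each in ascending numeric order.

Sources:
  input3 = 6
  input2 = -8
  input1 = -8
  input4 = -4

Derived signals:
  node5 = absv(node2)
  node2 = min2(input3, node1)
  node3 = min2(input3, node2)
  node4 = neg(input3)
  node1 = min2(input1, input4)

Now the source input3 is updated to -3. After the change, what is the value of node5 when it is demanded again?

First demand of the output computes:
  node1 = min2(-8, -4) = -8
  node2 = min2(6, -8) = -8
  node5 = absv(-8) = 8

After the edit, cleaning proceeds:
  node2: a read changed (input3 6->-3) — executes, giving -8 — identical to its old value.
  node5: dirty, but its reads are unchanged (node2 unchanged); cached 8 stands.

Note the absorption at node2: it re-runs yet its value is the same, leaving the output's value untouched.

Demanding node5 again yields 8.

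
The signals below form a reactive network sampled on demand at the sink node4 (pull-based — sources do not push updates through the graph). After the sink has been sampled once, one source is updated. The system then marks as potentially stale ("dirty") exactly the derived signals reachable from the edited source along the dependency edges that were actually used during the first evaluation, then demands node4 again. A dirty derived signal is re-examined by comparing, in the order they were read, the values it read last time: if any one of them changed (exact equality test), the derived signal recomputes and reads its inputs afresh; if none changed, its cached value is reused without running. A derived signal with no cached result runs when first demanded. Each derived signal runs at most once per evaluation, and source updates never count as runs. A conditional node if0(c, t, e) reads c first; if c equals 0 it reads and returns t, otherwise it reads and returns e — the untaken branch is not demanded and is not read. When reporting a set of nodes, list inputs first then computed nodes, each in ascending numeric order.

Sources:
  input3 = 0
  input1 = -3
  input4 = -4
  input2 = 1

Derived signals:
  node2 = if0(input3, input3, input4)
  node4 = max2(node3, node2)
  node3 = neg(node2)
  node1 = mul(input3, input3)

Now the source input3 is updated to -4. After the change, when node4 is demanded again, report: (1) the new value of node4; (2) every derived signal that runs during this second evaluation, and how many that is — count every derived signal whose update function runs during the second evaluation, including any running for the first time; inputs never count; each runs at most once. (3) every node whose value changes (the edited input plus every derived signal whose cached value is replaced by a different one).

Initial pass — values computed on the first demand:
  node2 = if0(input3=0 -> then branch input3) = 0
  node3 = neg(0) = 0
  node4 = max2(0, 0) = 0

Second demand — change propagation:
  node2: re-runs because input3 0->-4; input3 0->-4; new result -4.
  node3: re-runs because node2 0->-4; new result 4.
  node4: re-runs because node3 0->4; node2 0->-4; new result 4.

node4 now evaluates to 4.
Run set: node2, node3, node4 (3 run).
Changed values: input3, node2, node3, node4.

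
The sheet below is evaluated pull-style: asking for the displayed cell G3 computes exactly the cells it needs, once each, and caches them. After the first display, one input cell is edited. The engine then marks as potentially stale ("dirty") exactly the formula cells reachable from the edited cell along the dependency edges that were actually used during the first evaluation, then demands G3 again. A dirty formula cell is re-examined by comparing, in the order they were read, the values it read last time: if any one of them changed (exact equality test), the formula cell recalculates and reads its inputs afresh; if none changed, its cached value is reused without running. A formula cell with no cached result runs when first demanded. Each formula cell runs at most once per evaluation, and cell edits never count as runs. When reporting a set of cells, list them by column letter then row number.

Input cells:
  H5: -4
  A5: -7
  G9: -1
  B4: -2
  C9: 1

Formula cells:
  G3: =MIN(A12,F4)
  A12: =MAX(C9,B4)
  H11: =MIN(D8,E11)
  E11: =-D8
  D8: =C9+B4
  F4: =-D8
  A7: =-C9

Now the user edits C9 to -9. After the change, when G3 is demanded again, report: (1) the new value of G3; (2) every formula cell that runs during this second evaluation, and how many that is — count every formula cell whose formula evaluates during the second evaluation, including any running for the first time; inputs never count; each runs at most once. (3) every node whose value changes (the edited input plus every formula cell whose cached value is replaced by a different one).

Demanding G3 again yields -2.
4 formula cells run: A12, D8, F4, G3.
The nodes whose values change: A12, C9, D8, F4, G3.

First demand of the output computes:
  A12 = MAX(1, -2) = 1
  D8 = 1 + -2 = -1
  F4 = -(-1) = 1
  G3 = MIN(1, 1) = 1

After the edit, cleaning proceeds:
  A12: a read changed (C9 1->-9) — executes, giving -2.
  D8: a read changed (C9 1->-9) — executes, giving -11.
  F4: a read changed (D8 -1->-11) — executes, giving 11.
  G3: a read changed (A12 1->-2; F4 1->11) — executes, giving -2.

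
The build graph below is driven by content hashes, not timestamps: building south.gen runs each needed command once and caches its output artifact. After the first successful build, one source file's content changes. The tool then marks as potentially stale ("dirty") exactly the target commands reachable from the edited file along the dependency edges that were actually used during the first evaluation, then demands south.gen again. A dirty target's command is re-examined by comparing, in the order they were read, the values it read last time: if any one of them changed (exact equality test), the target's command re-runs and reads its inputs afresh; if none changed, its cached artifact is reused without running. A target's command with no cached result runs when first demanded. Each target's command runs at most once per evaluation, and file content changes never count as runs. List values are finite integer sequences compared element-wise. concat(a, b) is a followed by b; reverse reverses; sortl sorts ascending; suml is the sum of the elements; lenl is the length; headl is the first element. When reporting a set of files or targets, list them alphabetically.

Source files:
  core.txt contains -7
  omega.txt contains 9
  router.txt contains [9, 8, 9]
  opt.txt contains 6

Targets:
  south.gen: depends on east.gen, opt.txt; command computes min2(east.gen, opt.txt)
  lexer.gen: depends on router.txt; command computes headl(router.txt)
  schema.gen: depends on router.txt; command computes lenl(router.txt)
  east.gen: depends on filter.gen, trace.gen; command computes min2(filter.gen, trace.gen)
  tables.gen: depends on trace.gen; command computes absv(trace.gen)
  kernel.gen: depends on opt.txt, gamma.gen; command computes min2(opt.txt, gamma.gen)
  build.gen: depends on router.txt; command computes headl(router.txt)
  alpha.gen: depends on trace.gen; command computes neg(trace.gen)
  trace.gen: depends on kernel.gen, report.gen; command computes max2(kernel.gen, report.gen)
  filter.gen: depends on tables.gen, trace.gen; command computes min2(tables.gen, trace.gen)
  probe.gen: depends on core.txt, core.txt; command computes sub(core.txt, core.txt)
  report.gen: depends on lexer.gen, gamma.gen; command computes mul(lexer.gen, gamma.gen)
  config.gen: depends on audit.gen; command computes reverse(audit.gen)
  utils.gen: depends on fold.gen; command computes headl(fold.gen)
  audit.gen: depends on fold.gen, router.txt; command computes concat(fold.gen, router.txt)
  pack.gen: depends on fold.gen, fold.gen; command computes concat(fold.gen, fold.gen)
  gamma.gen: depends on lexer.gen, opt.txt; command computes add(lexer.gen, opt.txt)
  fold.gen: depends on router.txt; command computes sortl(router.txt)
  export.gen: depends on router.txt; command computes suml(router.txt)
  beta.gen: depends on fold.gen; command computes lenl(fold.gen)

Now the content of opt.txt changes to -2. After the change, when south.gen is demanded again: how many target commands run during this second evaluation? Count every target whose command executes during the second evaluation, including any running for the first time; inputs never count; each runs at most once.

Initial pass — values computed on the first demand:
  lexer.gen = headl([9, 8, 9]) = 9
  gamma.gen = add(9, 6) = 15
  kernel.gen = min2(6, 15) = 6
  report.gen = mul(9, 15) = 135
  trace.gen = max2(6, 135) = 135
  tables.gen = absv(135) = 135
  filter.gen = min2(135, 135) = 135
  east.gen = min2(135, 135) = 135
  south.gen = min2(135, 6) = 6

Second demand — change propagation:
  gamma.gen: re-runs because opt.txt 6->-2; new result 7.
  kernel.gen: re-runs because opt.txt 6->-2; gamma.gen 15->7; new result -2.
  report.gen: re-runs because gamma.gen 15->7; new result 63.
  trace.gen: re-runs because kernel.gen 6->-2; report.gen 135->63; new result 63.
  tables.gen: re-runs because trace.gen 135->63; new result 63.
  filter.gen: re-runs because tables.gen 135->63; trace.gen 135->63; new result 63.
  east.gen: re-runs because filter.gen 135->63; trace.gen 135->63; new result 63.
  south.gen: re-runs because east.gen 135->63; opt.txt 6->-2; new result -2.

Run set: east.gen, filter.gen, gamma.gen, kernel.gen, report.gen, south.gen, tables.gen, trace.gen (8 run).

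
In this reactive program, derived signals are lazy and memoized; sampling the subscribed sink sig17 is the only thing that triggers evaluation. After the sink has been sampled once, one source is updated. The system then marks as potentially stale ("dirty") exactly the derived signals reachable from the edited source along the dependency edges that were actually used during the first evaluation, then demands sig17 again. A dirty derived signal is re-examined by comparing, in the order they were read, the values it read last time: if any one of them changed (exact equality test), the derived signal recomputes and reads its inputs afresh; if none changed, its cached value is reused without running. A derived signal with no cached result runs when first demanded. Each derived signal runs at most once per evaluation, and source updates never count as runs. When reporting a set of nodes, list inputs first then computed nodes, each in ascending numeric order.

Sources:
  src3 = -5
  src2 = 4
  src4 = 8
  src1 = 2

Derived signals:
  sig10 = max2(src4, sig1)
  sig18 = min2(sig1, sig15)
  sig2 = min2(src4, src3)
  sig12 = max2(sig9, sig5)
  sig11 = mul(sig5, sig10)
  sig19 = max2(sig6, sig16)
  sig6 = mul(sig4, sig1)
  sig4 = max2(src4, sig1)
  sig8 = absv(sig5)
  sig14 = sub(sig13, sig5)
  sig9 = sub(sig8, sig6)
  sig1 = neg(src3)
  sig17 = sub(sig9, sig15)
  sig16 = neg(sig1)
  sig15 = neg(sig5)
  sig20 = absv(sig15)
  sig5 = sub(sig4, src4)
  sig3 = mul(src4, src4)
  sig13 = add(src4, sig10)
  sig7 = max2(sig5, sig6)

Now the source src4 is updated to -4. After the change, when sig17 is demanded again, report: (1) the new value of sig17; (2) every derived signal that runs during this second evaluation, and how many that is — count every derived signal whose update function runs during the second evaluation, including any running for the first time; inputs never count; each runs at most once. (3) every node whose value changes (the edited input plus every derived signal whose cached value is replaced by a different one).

Demanding sig17 again yields -7.
7 derived signals run: sig4, sig5, sig6, sig8, sig9, sig15, sig17.
The nodes whose values change: src4, sig4, sig5, sig6, sig8, sig9, sig15, sig17.

First demand of the output computes:
  sig1 = neg(-5) = 5
  sig4 = max2(8, 5) = 8
  sig5 = sub(8, 8) = 0
  sig6 = mul(8, 5) = 40
  sig8 = absv(0) = 0
  sig9 = sub(0, 40) = -40
  sig15 = neg(0) = 0
  sig17 = sub(-40, 0) = -40

After the edit, cleaning proceeds:
  sig4: a read changed (src4 8->-4) — executes, giving 5.
  sig5: a read changed (sig4 8->5; src4 8->-4) — executes, giving 9.
  sig6: a read changed (sig4 8->5) — executes, giving 25.
  sig8: a read changed (sig5 0->9) — executes, giving 9.
  sig9: a read changed (sig8 0->9; sig6 40->25) — executes, giving -16.
  sig15: a read changed (sig5 0->9) — executes, giving -9.
  sig17: a read changed (sig9 -40->-16; sig15 0->-9) — executes, giving -7.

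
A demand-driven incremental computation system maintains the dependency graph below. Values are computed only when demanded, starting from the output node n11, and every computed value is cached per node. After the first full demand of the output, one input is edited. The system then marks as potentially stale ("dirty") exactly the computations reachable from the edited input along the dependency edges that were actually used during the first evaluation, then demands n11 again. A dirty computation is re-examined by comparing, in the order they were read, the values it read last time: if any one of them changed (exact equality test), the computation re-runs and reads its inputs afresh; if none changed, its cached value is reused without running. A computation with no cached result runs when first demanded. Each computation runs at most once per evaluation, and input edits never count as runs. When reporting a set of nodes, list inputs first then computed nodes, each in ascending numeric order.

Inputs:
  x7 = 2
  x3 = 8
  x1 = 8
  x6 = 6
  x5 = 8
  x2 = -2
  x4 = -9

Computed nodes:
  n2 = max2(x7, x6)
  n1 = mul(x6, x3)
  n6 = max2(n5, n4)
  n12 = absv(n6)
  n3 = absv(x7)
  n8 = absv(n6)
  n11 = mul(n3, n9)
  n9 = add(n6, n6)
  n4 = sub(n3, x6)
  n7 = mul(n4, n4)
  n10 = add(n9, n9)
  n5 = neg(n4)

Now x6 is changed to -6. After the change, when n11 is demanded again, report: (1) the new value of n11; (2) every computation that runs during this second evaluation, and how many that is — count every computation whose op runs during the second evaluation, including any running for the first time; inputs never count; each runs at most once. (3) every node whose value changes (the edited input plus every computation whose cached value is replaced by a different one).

New value of n11: 32.
Computations that run: n4, n5, n6, n9, n11 — 5 in total.
Values that change: x6, n4, n5, n6, n9, n11.

First evaluation (everything demanded from the output):
  n3 = absv(2) = 2
  n4 = sub(2, 6) = -4
  n5 = neg(-4) = 4
  n6 = max2(4, -4) = 4
  n9 = add(4, 4) = 8
  n11 = mul(2, 8) = 16

Propagation after the edit:
  n4: runs — x6 6->-6; result 8.
  n5: runs — n4 -4->8; result -8.
  n6: runs — n5 4->-8; n4 -4->8; result 8.
  n9: runs — n6 4->8; n6 4->8; result 16.
  n11: runs — n9 8->16; result 32.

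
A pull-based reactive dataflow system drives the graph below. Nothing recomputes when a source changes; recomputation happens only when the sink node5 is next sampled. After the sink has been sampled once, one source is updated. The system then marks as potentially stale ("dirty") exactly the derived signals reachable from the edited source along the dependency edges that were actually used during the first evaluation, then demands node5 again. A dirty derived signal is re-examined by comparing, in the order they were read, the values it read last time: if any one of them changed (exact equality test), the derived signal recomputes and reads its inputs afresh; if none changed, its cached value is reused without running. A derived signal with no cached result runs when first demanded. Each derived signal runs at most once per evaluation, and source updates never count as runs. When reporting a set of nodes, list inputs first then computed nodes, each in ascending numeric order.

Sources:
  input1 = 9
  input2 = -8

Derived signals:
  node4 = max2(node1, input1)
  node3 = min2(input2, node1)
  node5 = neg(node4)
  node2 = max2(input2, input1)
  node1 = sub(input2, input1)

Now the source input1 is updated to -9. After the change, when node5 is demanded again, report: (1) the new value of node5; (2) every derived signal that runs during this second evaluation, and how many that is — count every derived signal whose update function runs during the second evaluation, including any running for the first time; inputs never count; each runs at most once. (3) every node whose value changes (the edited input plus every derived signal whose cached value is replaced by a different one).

First evaluation (everything demanded from the output):
  node1 = sub(-8, 9) = -17
  node4 = max2(-17, 9) = 9
  node5 = neg(9) = -9

Propagation after the edit:
  node1: runs — input1 9->-9; result 1.
  node4: runs — node1 -17->1; input1 9->-9; result 1.
  node5: runs — node4 9->1; result -1.

New value of node5: -1.
Derived signals that run: node1, node4, node5 — 3 in total.
Values that change: input1, node1, node4, node5.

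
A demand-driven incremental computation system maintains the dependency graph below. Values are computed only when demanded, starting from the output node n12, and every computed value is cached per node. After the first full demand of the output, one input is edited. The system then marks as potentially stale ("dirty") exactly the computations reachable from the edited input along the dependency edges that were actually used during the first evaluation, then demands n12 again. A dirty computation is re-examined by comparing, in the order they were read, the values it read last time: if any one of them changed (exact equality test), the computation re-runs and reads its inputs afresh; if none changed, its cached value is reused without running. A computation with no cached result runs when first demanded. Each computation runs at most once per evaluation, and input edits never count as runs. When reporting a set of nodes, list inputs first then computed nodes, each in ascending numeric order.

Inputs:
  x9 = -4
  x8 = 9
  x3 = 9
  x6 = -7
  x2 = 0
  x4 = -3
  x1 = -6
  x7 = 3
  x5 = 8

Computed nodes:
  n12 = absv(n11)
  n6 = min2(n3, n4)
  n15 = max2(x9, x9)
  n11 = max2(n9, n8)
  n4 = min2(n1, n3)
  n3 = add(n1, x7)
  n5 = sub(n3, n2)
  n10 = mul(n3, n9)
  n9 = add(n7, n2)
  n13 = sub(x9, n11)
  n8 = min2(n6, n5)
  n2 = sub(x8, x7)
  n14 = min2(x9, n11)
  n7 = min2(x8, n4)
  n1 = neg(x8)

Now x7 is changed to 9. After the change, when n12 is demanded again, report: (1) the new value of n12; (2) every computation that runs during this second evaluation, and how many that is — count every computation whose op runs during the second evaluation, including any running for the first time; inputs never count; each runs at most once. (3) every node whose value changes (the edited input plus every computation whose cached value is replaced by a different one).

New value of n12: 9.
Computations that run: n2, n3, n4, n5, n6, n8, n9, n11, n12 — 9 in total.
Values that change: x7, n2, n3, n5, n8, n9, n11, n12.
Key observation: the cutoff stops propagation at n7 — its inputs' values are unchanged, so it reuses its cache.

First evaluation (everything demanded from the output):
  n1 = neg(9) = -9
  n2 = sub(9, 3) = 6
  n3 = add(-9, 3) = -6
  n4 = min2(-9, -6) = -9
  n5 = sub(-6, 6) = -12
  n6 = min2(-6, -9) = -9
  n7 = min2(9, -9) = -9
  n8 = min2(-9, -12) = -12
  n9 = add(-9, 6) = -3
  n11 = max2(-3, -12) = -3
  n12 = absv(-3) = 3

Propagation after the edit:
  n2: runs — x7 3->9; result 0.
  n3: runs — x7 3->9; result 0.
  n4: runs — n3 -6->0; result -9 (same value as before).
  n5: runs — n3 -6->0; n2 6->0; result 0.
  n6: runs — n3 -6->0; result -9 (same value as before).
  n7: checked — values it read are unchanged (x8 unchanged, n4 unchanged); reused cached -9 without running.
  n8: runs — n5 -12->0; result -9.
  n9: runs — n2 6->0; result -9.
  n11: runs — n9 -3->-9; n8 -12->-9; result -9.
  n12: runs — n11 -3->-9; result 9.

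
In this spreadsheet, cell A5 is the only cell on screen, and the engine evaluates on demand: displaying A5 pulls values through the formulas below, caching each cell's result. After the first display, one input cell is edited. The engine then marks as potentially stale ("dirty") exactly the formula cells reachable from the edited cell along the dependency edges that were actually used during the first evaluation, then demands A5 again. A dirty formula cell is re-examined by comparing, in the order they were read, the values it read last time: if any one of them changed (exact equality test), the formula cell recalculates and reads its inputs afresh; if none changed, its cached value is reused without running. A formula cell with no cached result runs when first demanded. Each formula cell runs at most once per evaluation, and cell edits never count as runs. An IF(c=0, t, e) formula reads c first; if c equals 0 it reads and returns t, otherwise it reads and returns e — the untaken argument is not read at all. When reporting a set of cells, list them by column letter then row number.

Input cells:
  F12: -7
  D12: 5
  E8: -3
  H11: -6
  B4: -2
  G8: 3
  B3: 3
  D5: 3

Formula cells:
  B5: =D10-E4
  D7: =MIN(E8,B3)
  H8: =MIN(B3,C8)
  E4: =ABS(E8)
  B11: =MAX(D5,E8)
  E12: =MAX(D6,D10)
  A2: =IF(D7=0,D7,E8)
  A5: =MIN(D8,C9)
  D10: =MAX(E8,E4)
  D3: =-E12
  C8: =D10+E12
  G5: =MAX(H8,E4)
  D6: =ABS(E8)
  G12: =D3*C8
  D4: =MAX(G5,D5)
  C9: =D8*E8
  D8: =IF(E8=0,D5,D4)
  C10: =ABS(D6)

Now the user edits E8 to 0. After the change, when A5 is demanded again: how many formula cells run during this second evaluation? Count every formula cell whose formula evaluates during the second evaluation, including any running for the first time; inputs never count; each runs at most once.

Run set: A5, C9, D8 (3 run).
The important point: the flipped condition redirects demand; C8, D4, D6, D10, E4, E12, G5, H8 are left stale, never re-checked.

Initial pass — values computed on the first demand:
  D6 = ABS(-3) = 3
  E4 = ABS(-3) = 3
  D10 = MAX(-3, 3) = 3
  E12 = MAX(3, 3) = 3
  C8 = 3 + 3 = 6
  H8 = MIN(3, 6) = 3
  G5 = MAX(3, 3) = 3
  D4 = MAX(3, 3) = 3
  D8 = IF(E8=0: E8=-3 -> else branch D4) = 3
  C9 = 3 * -3 = -9
  A5 = MIN(3, -9) = -9

Second demand — change propagation:
  D6: dirty yet unreached — the second evaluation never asks for it.
  E4: dirty yet unreached — the second evaluation never asks for it.
  D10: dirty yet unreached — the second evaluation never asks for it.
  E12: dirty yet unreached — the second evaluation never asks for it.
  C8: dirty yet unreached — the second evaluation never asks for it.
  H8: dirty yet unreached — the second evaluation never asks for it.
  G5: dirty yet unreached — the second evaluation never asks for it.
  D4: dirty yet unreached — the second evaluation never asks for it.
  D8: re-runs because E8 -3->0; new result 3 (unchanged).
  C9: re-runs because E8 -3->0; new result 0.
  A5: re-runs because C9 -9->0; new result 0.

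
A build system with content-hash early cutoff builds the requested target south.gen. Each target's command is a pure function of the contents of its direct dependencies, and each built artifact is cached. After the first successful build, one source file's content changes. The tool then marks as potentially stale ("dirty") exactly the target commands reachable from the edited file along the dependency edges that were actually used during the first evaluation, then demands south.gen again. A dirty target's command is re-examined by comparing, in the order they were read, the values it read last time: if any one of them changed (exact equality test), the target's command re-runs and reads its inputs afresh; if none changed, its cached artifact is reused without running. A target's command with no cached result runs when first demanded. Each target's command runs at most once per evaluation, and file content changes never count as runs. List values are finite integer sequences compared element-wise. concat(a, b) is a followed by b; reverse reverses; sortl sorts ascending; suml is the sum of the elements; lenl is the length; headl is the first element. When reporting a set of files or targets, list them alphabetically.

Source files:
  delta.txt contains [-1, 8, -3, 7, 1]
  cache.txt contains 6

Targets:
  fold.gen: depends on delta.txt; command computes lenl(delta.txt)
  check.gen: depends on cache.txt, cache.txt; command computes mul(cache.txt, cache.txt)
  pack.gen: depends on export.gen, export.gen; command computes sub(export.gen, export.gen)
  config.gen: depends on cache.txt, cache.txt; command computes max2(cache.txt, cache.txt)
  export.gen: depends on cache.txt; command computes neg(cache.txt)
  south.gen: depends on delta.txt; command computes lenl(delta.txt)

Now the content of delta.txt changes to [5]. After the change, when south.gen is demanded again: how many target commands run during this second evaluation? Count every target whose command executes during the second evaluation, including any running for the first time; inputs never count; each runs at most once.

First evaluation (everything demanded from the output):
  south.gen = lenl([-1, 8, -3, 7, 1]) = 5

Propagation after the edit:
  south.gen: runs — delta.txt [-1, 8, -3, 7, 1]->[5]; result 1.

Target commands that run: south.gen — 1 in total.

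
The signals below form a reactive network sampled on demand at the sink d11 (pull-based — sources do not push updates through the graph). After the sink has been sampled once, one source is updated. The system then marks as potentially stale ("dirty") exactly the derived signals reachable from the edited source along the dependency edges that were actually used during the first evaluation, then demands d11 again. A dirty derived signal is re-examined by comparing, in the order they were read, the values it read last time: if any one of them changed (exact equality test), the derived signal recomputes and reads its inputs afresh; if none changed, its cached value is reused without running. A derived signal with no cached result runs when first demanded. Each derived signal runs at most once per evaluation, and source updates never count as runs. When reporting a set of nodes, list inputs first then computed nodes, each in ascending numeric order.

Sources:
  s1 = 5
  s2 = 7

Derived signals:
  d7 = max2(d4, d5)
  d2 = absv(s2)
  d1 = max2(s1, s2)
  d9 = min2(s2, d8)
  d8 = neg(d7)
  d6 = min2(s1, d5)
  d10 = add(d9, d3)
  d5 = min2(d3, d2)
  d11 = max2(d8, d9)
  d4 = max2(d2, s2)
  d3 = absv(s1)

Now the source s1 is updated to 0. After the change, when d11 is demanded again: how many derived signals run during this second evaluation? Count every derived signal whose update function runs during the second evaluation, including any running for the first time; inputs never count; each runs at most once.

Initial pass — values computed on the first demand:
  d2 = absv(7) = 7
  d3 = absv(5) = 5
  d4 = max2(7, 7) = 7
  d5 = min2(5, 7) = 5
  d7 = max2(7, 5) = 7
  d8 = neg(7) = -7
  d9 = min2(7, -7) = -7
  d11 = max2(-7, -7) = -7

Second demand — change propagation:
  d3: re-runs because s1 5->0; new result 0.
  d5: re-runs because d3 5->0; new result 0.
  d7: re-runs because d5 5->0; new result 7 (unchanged).
  d8: re-examined; everything it read last time is the same (d7 unchanged) — cache -7 kept, no run.
  d9: re-examined; everything it read last time is the same (s2 unchanged, d8 unchanged) — cache -7 kept, no run.
  d11: re-examined; everything it read last time is the same (d8 unchanged, d9 unchanged) — cache -7 kept, no run.

The important point: d7 recomputes to an identical value, and the output ends up unchanged.

Run set: d3, d5, d7 (3 run).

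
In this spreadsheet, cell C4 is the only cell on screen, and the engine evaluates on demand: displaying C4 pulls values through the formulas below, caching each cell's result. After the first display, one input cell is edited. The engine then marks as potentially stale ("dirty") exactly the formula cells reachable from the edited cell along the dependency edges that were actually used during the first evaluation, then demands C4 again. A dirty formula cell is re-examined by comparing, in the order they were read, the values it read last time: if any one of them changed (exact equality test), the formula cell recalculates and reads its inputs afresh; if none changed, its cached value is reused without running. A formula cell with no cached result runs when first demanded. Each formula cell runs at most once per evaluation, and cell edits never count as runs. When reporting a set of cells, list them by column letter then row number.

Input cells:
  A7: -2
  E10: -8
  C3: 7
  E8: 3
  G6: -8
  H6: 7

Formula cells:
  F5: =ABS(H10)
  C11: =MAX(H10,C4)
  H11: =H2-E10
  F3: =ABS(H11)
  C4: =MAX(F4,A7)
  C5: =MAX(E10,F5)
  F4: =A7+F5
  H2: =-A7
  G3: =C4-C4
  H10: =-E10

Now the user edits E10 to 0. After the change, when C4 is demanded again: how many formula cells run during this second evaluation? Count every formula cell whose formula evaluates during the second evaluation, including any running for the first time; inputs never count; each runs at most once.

Run set: C4, F4, F5, H10 (4 run).

Initial pass — values computed on the first demand:
  H10 = -(-8) = 8
  F5 = ABS(8) = 8
  F4 = -2 + 8 = 6
  C4 = MAX(6, -2) = 6

Second demand — change propagation:
  H10: re-runs because E10 -8->0; new result 0.
  F5: re-runs because H10 8->0; new result 0.
  F4: re-runs because F5 8->0; new result -2.
  C4: re-runs because F4 6->-2; new result -2.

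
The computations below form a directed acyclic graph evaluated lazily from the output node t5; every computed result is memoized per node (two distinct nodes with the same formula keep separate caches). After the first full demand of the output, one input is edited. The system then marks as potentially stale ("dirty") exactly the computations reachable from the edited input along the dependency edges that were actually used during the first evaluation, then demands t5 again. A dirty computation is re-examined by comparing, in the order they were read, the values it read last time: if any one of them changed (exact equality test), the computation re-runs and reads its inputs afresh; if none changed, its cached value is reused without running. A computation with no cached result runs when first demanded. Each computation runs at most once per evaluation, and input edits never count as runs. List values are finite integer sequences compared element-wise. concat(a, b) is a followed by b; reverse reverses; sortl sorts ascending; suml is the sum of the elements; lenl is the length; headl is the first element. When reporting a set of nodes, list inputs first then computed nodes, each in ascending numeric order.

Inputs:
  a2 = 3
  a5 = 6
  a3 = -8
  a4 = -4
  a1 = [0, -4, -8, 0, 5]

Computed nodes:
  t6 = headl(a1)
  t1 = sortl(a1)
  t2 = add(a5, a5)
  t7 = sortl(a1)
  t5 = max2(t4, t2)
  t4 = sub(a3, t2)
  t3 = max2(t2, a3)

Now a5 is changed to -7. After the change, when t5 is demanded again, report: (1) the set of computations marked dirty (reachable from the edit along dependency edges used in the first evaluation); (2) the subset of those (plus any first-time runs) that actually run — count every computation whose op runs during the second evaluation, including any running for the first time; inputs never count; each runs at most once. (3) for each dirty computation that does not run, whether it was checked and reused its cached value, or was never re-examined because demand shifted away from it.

First demand of the output computes:
  t2 = add(6, 6) = 12
  t4 = sub(-8, 12) = -20
  t5 = max2(-20, 12) = 12

After the edit, cleaning proceeds:
  t2: a read changed (a5 6->-7; a5 6->-7) — executes, giving -14.
  t4: a read changed (t2 12->-14) — executes, giving 6.
  t5: a read changed (t4 -20->6; t2 12->-14) — executes, giving 6.

The edit dirties: t2, t4, t5.
3 computations run: t2, t4, t5.
No dirty computation escaped a run.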